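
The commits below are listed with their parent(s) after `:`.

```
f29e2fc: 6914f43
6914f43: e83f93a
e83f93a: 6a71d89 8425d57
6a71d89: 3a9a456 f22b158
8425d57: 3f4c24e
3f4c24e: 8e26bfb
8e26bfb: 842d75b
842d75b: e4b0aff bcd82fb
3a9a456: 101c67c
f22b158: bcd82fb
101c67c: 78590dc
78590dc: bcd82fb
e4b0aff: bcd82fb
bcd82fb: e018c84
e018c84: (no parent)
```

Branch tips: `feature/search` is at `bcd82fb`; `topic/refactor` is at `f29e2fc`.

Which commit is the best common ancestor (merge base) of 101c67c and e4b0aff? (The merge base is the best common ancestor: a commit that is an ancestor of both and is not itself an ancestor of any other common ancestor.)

bcd82fb

Ancestors of 101c67c: {101c67c, 78590dc, bcd82fb, e018c84}.
Ancestors of e4b0aff: {bcd82fb, e018c84, e4b0aff}.
Common ancestors: {bcd82fb, e018c84}.
Among these, bcd82fb is not an ancestor of any other common ancestor — it is the merge base.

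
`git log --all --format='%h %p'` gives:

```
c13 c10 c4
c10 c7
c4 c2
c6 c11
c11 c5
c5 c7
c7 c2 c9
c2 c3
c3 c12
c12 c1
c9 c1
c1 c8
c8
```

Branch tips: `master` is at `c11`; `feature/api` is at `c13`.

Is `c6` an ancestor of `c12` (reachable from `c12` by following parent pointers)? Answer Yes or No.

No

Ancestors of c12: {c1, c12, c8}.
c6 is not in that set, so it is not an ancestor of c12.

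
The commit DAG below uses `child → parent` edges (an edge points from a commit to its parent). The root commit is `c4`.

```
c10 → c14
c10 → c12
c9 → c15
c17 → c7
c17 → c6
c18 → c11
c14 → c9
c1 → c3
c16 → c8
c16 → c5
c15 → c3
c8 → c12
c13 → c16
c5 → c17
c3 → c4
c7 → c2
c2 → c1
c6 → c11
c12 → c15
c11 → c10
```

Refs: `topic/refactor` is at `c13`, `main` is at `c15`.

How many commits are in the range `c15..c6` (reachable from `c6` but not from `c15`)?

6

Reachable from c6: {c10, c11, c12, c14, c15, c3, c4, c6, c9}.
Reachable from c15: {c15, c3, c4}.
In c6's history but not c15's: {c10, c11, c12, c14, c6, c9} — 6 commits.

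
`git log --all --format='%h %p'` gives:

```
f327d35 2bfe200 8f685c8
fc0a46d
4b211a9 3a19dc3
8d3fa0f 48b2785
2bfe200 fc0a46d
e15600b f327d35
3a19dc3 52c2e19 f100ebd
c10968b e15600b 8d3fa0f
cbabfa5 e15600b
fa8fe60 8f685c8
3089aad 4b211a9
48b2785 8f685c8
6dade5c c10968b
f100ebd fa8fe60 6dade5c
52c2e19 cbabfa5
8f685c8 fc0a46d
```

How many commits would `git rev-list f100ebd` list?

Walking parent pointers from f100ebd: reachable set = {2bfe200, 48b2785, 6dade5c, 8d3fa0f, 8f685c8, c10968b, e15600b, f100ebd, f327d35, fa8fe60, fc0a46d}.
That is 11 commits.

11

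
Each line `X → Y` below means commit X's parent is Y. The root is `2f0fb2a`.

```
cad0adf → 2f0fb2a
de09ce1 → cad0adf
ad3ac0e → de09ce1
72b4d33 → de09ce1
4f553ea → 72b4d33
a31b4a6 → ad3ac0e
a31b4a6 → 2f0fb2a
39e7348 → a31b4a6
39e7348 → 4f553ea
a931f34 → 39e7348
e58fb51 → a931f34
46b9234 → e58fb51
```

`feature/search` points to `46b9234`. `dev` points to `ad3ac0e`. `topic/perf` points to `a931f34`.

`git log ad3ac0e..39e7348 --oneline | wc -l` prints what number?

4

Reachable from 39e7348: {2f0fb2a, 39e7348, 4f553ea, 72b4d33, a31b4a6, ad3ac0e, cad0adf, de09ce1}.
Reachable from ad3ac0e: {2f0fb2a, ad3ac0e, cad0adf, de09ce1}.
In 39e7348's history but not ad3ac0e's: {39e7348, 4f553ea, 72b4d33, a31b4a6} — 4 commits.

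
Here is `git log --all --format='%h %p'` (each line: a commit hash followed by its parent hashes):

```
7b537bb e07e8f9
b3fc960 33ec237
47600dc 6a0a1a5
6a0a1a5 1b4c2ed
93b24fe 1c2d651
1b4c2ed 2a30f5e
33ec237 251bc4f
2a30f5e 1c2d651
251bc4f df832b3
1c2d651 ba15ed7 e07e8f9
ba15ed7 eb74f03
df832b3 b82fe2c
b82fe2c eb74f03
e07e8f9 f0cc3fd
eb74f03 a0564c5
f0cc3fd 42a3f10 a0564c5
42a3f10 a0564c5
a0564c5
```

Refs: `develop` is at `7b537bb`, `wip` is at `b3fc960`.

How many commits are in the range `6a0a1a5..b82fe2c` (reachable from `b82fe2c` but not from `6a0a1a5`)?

1

Reachable from b82fe2c: {a0564c5, b82fe2c, eb74f03}.
Reachable from 6a0a1a5: {1b4c2ed, 1c2d651, 2a30f5e, 42a3f10, 6a0a1a5, a0564c5, ba15ed7, e07e8f9, eb74f03, f0cc3fd}.
In b82fe2c's history but not 6a0a1a5's: {b82fe2c} — 1 commit.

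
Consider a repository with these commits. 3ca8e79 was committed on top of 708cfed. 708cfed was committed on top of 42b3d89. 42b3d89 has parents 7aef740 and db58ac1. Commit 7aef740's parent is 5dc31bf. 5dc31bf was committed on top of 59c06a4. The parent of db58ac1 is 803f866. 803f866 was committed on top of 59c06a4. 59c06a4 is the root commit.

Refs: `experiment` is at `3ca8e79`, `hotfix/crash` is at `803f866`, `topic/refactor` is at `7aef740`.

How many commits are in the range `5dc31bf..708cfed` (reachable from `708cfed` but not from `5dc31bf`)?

Reachable from 708cfed: {42b3d89, 59c06a4, 5dc31bf, 708cfed, 7aef740, 803f866, db58ac1}.
Reachable from 5dc31bf: {59c06a4, 5dc31bf}.
In 708cfed's history but not 5dc31bf's: {42b3d89, 708cfed, 7aef740, 803f866, db58ac1} — 5 commits.

5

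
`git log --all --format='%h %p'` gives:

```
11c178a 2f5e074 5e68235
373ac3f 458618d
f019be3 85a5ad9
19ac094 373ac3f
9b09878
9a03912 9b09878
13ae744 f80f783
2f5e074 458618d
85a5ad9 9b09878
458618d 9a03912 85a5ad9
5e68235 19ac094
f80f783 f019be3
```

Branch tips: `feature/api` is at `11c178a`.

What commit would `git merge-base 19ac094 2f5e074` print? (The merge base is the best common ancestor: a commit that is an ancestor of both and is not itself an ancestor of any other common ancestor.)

458618d

Ancestors of 19ac094: {19ac094, 373ac3f, 458618d, 85a5ad9, 9a03912, 9b09878}.
Ancestors of 2f5e074: {2f5e074, 458618d, 85a5ad9, 9a03912, 9b09878}.
Common ancestors: {458618d, 85a5ad9, 9a03912, 9b09878}.
Among these, 458618d is not an ancestor of any other common ancestor — it is the merge base.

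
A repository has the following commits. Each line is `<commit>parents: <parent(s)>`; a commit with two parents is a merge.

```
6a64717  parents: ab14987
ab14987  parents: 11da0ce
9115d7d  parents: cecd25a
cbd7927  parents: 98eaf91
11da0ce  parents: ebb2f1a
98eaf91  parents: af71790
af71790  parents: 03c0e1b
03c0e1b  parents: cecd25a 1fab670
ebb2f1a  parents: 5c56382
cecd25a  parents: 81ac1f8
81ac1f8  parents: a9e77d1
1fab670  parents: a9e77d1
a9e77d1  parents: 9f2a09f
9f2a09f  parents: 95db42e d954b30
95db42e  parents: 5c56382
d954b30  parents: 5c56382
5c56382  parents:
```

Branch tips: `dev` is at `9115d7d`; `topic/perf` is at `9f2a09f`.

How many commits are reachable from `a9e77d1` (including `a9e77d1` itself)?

Walking parent pointers from a9e77d1: reachable set = {5c56382, 95db42e, 9f2a09f, a9e77d1, d954b30}.
That is 5 commits.

5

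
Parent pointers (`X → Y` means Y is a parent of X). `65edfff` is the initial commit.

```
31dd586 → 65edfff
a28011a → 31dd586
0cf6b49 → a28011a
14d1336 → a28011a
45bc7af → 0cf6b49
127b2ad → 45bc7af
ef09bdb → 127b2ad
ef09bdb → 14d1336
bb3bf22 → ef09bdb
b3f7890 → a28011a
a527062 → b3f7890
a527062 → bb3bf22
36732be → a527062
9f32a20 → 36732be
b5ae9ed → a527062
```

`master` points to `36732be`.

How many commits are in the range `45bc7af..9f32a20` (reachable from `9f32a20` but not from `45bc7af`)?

8

Reachable from 9f32a20: {0cf6b49, 127b2ad, 14d1336, 31dd586, 36732be, 45bc7af, 65edfff, 9f32a20, a28011a, a527062, b3f7890, bb3bf22, ef09bdb}.
Reachable from 45bc7af: {0cf6b49, 31dd586, 45bc7af, 65edfff, a28011a}.
In 9f32a20's history but not 45bc7af's: {127b2ad, 14d1336, 36732be, 9f32a20, a527062, b3f7890, bb3bf22, ef09bdb} — 8 commits.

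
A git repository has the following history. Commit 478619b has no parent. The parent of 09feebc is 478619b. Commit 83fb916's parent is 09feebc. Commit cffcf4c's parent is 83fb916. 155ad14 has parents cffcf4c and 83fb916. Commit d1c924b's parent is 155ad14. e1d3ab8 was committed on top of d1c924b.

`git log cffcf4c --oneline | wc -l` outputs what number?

Walking parent pointers from cffcf4c: reachable set = {09feebc, 478619b, 83fb916, cffcf4c}.
That is 4 commits.

4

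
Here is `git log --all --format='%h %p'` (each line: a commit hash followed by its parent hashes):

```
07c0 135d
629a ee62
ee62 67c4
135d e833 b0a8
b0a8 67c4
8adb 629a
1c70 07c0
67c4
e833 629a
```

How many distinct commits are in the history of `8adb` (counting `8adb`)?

Walking parent pointers from 8adb: reachable set = {629a, 67c4, 8adb, ee62}.
That is 4 commits.

4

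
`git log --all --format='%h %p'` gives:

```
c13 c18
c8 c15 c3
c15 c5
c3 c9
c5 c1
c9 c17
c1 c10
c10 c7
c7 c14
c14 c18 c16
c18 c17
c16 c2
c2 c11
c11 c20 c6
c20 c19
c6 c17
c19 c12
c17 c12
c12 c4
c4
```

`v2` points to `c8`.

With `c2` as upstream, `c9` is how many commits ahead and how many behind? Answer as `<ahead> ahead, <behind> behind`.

Reachable from c9: {c12, c17, c4, c9}.
Reachable from c2: {c11, c12, c17, c19, c2, c20, c4, c6}.
Only in c9's history (ahead): {c9} — 1.
Only in c2's history (behind): {c11, c19, c2, c20, c6} — 5.

1 ahead, 5 behind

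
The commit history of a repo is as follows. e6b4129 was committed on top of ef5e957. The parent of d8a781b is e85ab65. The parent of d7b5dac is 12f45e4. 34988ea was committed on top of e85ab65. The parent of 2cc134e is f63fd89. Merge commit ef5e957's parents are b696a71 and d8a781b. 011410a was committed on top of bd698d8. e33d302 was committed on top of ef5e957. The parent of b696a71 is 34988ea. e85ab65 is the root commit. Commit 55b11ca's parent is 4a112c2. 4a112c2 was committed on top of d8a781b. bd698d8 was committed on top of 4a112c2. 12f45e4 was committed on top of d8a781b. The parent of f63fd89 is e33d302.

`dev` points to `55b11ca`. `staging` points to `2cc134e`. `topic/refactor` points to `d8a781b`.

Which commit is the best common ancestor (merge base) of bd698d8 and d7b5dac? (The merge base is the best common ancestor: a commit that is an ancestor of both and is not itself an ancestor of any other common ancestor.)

d8a781b

Ancestors of bd698d8: {4a112c2, bd698d8, d8a781b, e85ab65}.
Ancestors of d7b5dac: {12f45e4, d7b5dac, d8a781b, e85ab65}.
Common ancestors: {d8a781b, e85ab65}.
Among these, d8a781b is not an ancestor of any other common ancestor — it is the merge base.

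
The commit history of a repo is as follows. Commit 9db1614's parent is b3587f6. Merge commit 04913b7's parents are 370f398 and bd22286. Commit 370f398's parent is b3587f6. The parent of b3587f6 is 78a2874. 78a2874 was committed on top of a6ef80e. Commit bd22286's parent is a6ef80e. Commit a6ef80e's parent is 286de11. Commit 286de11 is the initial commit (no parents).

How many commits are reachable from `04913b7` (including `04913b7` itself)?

7

Walking parent pointers from 04913b7: reachable set = {04913b7, 286de11, 370f398, 78a2874, a6ef80e, b3587f6, bd22286}.
That is 7 commits.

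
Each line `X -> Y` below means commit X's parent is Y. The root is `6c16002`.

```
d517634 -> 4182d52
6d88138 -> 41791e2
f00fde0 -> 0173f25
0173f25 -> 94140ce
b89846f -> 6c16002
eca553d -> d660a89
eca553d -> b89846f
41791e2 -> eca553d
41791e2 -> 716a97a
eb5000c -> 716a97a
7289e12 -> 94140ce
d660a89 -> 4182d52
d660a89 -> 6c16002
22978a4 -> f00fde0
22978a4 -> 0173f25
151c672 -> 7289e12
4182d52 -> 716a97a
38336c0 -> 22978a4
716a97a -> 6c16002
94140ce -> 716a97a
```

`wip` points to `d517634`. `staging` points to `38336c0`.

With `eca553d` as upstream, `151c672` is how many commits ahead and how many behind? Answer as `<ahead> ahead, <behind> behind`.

3 ahead, 4 behind

Reachable from 151c672: {151c672, 6c16002, 716a97a, 7289e12, 94140ce}.
Reachable from eca553d: {4182d52, 6c16002, 716a97a, b89846f, d660a89, eca553d}.
Only in 151c672's history (ahead): {151c672, 7289e12, 94140ce} — 3.
Only in eca553d's history (behind): {4182d52, b89846f, d660a89, eca553d} — 4.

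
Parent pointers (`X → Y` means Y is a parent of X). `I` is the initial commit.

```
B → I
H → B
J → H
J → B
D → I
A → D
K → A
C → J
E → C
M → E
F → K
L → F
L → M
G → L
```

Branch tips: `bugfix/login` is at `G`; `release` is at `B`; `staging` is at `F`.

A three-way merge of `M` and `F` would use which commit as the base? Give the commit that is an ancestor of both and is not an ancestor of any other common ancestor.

Ancestors of M: {B, C, E, H, I, J, M}.
Ancestors of F: {A, D, F, I, K}.
Common ancestors: {I}.
The only common ancestor is I, so it is the merge base.

I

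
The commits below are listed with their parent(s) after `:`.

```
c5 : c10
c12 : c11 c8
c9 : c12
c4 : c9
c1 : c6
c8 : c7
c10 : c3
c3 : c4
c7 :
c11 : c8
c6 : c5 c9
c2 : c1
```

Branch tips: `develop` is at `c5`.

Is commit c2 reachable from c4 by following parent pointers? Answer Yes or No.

Ancestors of c4: {c11, c12, c4, c7, c8, c9}.
c2 is not in that set, so it is not an ancestor of c4.

No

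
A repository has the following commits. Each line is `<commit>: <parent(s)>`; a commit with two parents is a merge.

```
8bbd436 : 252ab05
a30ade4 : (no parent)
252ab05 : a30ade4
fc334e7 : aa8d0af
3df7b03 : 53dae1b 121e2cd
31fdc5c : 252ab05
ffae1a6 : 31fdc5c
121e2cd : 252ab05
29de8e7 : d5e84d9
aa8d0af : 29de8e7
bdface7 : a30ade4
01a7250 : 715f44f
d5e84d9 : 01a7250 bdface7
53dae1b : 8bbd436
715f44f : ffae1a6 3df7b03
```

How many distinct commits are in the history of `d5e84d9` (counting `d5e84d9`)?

12

Walking parent pointers from d5e84d9: reachable set = {01a7250, 121e2cd, 252ab05, 31fdc5c, 3df7b03, 53dae1b, 715f44f, 8bbd436, a30ade4, bdface7, d5e84d9, ffae1a6}.
That is 12 commits.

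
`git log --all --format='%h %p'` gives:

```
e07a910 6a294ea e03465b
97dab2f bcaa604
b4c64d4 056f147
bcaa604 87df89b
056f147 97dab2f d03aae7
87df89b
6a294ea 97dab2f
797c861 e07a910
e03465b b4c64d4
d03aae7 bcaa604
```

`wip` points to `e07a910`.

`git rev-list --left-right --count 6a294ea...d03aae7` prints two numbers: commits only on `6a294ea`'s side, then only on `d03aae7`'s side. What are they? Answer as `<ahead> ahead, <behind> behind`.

Reachable from 6a294ea: {6a294ea, 87df89b, 97dab2f, bcaa604}.
Reachable from d03aae7: {87df89b, bcaa604, d03aae7}.
Only in 6a294ea's history (ahead): {6a294ea, 97dab2f} — 2.
Only in d03aae7's history (behind): {d03aae7} — 1.

2 ahead, 1 behind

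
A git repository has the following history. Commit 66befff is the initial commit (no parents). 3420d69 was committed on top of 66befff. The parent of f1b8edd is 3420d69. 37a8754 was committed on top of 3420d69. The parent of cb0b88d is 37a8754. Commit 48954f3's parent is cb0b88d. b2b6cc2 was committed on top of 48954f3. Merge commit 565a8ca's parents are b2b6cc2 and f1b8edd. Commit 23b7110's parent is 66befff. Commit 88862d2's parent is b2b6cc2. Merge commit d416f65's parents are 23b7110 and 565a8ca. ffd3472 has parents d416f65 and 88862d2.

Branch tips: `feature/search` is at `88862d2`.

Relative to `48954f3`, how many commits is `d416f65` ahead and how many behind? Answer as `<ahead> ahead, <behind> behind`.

5 ahead, 0 behind

Reachable from d416f65: {23b7110, 3420d69, 37a8754, 48954f3, 565a8ca, 66befff, b2b6cc2, cb0b88d, d416f65, f1b8edd}.
Reachable from 48954f3: {3420d69, 37a8754, 48954f3, 66befff, cb0b88d}.
Only in d416f65's history (ahead): {23b7110, 565a8ca, b2b6cc2, d416f65, f1b8edd} — 5.
Only in 48954f3's history (behind): {} — 0.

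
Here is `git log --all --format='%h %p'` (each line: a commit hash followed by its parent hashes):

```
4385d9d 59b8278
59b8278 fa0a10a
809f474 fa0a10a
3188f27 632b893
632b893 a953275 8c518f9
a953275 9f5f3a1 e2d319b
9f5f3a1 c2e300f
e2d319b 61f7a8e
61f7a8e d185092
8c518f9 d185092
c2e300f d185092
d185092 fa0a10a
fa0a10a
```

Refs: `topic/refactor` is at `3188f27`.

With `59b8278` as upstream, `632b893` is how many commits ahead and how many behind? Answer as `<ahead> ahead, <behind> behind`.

Reachable from 632b893: {61f7a8e, 632b893, 8c518f9, 9f5f3a1, a953275, c2e300f, d185092, e2d319b, fa0a10a}.
Reachable from 59b8278: {59b8278, fa0a10a}.
Only in 632b893's history (ahead): {61f7a8e, 632b893, 8c518f9, 9f5f3a1, a953275, c2e300f, d185092, e2d319b} — 8.
Only in 59b8278's history (behind): {59b8278} — 1.

8 ahead, 1 behind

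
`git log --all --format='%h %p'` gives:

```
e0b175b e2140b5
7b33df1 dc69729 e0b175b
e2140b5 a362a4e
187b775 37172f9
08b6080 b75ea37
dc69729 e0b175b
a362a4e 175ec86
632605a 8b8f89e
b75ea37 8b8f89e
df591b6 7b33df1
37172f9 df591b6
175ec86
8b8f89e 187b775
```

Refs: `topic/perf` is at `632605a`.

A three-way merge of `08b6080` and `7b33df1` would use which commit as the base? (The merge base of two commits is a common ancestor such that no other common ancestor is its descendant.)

7b33df1

Ancestors of 08b6080: {08b6080, 175ec86, 187b775, 37172f9, 7b33df1, 8b8f89e, a362a4e, b75ea37, dc69729, df591b6, e0b175b, e2140b5}.
Ancestors of 7b33df1: {175ec86, 7b33df1, a362a4e, dc69729, e0b175b, e2140b5}.
Common ancestors: {175ec86, 7b33df1, a362a4e, dc69729, e0b175b, e2140b5}.
Among these, 7b33df1 is not an ancestor of any other common ancestor — it is the merge base.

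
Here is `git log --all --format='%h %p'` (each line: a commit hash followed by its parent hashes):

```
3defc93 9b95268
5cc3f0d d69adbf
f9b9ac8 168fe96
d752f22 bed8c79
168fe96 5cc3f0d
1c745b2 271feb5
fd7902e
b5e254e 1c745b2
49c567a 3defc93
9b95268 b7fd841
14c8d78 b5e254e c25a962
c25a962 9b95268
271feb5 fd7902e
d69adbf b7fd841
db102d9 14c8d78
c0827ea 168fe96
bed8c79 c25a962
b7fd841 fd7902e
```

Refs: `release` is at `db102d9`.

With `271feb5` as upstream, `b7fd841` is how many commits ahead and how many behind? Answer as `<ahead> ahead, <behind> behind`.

Reachable from b7fd841: {b7fd841, fd7902e}.
Reachable from 271feb5: {271feb5, fd7902e}.
Only in b7fd841's history (ahead): {b7fd841} — 1.
Only in 271feb5's history (behind): {271feb5} — 1.

1 ahead, 1 behind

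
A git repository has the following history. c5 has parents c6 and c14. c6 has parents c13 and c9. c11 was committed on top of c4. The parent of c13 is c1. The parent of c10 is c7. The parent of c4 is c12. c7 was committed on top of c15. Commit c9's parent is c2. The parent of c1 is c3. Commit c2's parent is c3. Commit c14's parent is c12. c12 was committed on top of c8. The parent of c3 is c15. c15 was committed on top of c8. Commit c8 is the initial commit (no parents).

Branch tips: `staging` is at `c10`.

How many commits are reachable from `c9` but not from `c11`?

4

Reachable from c9: {c15, c2, c3, c8, c9}.
Reachable from c11: {c11, c12, c4, c8}.
In c9's history but not c11's: {c15, c2, c3, c9} — 4 commits.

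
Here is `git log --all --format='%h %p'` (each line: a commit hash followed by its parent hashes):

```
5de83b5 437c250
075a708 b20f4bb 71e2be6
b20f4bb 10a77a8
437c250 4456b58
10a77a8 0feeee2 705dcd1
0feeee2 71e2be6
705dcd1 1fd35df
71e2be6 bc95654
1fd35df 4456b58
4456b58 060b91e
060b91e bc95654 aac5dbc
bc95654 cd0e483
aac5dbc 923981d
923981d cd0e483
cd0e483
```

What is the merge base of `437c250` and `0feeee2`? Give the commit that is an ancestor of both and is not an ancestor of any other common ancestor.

Ancestors of 437c250: {060b91e, 437c250, 4456b58, 923981d, aac5dbc, bc95654, cd0e483}.
Ancestors of 0feeee2: {0feeee2, 71e2be6, bc95654, cd0e483}.
Common ancestors: {bc95654, cd0e483}.
Among these, bc95654 is not an ancestor of any other common ancestor — it is the merge base.

bc95654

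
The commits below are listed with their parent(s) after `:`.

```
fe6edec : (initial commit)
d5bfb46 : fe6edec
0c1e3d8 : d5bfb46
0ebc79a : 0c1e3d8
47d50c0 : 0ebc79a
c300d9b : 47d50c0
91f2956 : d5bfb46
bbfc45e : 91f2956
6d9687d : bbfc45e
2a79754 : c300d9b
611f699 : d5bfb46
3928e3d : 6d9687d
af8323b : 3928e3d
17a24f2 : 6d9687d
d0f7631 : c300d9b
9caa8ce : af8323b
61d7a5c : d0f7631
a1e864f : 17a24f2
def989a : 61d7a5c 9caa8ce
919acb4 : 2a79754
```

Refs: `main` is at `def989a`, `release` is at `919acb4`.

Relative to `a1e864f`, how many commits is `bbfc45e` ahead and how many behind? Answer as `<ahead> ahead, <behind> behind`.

0 ahead, 3 behind

Reachable from bbfc45e: {91f2956, bbfc45e, d5bfb46, fe6edec}.
Reachable from a1e864f: {17a24f2, 6d9687d, 91f2956, a1e864f, bbfc45e, d5bfb46, fe6edec}.
Only in bbfc45e's history (ahead): {} — 0.
Only in a1e864f's history (behind): {17a24f2, 6d9687d, a1e864f} — 3.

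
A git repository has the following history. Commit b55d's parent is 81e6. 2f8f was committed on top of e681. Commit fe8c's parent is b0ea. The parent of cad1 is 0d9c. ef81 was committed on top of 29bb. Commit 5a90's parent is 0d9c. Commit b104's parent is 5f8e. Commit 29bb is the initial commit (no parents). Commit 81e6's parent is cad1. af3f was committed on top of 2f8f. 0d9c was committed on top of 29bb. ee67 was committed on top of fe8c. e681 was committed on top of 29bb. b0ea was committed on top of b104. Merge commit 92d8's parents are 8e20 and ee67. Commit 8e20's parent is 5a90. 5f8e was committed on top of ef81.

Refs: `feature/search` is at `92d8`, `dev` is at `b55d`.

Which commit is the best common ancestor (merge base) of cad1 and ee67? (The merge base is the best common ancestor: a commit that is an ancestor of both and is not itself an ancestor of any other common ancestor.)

Ancestors of cad1: {0d9c, 29bb, cad1}.
Ancestors of ee67: {29bb, 5f8e, b0ea, b104, ee67, ef81, fe8c}.
Common ancestors: {29bb}.
The only common ancestor is 29bb, so it is the merge base.

29bb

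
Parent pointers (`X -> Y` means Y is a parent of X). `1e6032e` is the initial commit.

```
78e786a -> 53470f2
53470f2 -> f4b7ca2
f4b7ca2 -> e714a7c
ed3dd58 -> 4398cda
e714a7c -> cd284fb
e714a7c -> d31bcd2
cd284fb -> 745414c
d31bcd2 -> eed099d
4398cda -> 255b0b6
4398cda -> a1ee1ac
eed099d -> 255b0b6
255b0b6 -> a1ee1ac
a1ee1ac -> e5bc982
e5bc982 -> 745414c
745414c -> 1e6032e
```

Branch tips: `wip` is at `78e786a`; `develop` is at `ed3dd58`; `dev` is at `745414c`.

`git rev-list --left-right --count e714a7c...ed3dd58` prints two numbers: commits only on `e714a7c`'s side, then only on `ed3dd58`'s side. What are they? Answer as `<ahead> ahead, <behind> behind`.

Reachable from e714a7c: {1e6032e, 255b0b6, 745414c, a1ee1ac, cd284fb, d31bcd2, e5bc982, e714a7c, eed099d}.
Reachable from ed3dd58: {1e6032e, 255b0b6, 4398cda, 745414c, a1ee1ac, e5bc982, ed3dd58}.
Only in e714a7c's history (ahead): {cd284fb, d31bcd2, e714a7c, eed099d} — 4.
Only in ed3dd58's history (behind): {4398cda, ed3dd58} — 2.

4 ahead, 2 behind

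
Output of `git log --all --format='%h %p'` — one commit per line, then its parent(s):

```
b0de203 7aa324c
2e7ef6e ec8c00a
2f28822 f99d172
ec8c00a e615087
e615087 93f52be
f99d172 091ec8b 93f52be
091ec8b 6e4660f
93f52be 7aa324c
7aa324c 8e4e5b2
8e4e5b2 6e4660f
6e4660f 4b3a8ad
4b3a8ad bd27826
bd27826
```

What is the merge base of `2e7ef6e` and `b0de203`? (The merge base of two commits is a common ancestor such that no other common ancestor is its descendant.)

Ancestors of 2e7ef6e: {2e7ef6e, 4b3a8ad, 6e4660f, 7aa324c, 8e4e5b2, 93f52be, bd27826, e615087, ec8c00a}.
Ancestors of b0de203: {4b3a8ad, 6e4660f, 7aa324c, 8e4e5b2, b0de203, bd27826}.
Common ancestors: {4b3a8ad, 6e4660f, 7aa324c, 8e4e5b2, bd27826}.
Among these, 7aa324c is not an ancestor of any other common ancestor — it is the merge base.

7aa324c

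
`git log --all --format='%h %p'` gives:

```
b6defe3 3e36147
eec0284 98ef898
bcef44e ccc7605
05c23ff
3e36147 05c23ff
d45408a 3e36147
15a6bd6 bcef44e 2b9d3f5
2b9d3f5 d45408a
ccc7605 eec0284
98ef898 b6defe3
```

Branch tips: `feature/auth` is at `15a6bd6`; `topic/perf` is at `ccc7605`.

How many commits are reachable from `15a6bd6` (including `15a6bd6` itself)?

10

Walking parent pointers from 15a6bd6: reachable set = {05c23ff, 15a6bd6, 2b9d3f5, 3e36147, 98ef898, b6defe3, bcef44e, ccc7605, d45408a, eec0284}.
That is 10 commits.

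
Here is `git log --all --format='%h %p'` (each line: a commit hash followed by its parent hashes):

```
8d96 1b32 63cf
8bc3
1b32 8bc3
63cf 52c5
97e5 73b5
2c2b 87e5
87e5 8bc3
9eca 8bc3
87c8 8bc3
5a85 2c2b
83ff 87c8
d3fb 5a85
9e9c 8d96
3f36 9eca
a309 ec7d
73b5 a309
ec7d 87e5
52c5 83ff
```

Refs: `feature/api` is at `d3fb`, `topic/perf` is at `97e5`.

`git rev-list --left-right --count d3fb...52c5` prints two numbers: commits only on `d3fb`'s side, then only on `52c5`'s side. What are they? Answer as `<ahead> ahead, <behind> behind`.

4 ahead, 3 behind

Reachable from d3fb: {2c2b, 5a85, 87e5, 8bc3, d3fb}.
Reachable from 52c5: {52c5, 83ff, 87c8, 8bc3}.
Only in d3fb's history (ahead): {2c2b, 5a85, 87e5, d3fb} — 4.
Only in 52c5's history (behind): {52c5, 83ff, 87c8} — 3.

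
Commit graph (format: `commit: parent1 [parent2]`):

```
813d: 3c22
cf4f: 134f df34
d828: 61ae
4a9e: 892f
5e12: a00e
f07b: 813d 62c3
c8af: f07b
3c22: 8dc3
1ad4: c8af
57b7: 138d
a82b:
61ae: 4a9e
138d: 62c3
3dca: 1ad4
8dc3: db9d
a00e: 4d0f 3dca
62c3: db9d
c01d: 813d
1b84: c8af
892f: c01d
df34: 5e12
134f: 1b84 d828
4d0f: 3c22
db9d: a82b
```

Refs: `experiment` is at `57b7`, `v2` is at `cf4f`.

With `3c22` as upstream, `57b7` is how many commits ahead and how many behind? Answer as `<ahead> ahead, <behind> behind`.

3 ahead, 2 behind

Reachable from 57b7: {138d, 57b7, 62c3, a82b, db9d}.
Reachable from 3c22: {3c22, 8dc3, a82b, db9d}.
Only in 57b7's history (ahead): {138d, 57b7, 62c3} — 3.
Only in 3c22's history (behind): {3c22, 8dc3} — 2.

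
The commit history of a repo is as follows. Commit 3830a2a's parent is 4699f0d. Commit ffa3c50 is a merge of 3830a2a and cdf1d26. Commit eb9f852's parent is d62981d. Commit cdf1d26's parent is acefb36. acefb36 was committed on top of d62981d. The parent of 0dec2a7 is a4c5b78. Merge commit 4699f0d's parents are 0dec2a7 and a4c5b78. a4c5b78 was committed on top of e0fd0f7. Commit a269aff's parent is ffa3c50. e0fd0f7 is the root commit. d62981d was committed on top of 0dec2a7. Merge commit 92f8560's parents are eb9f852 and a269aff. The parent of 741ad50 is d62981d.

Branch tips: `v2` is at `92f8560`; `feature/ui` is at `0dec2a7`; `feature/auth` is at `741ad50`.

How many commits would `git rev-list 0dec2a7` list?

3

Walking parent pointers from 0dec2a7: reachable set = {0dec2a7, a4c5b78, e0fd0f7}.
That is 3 commits.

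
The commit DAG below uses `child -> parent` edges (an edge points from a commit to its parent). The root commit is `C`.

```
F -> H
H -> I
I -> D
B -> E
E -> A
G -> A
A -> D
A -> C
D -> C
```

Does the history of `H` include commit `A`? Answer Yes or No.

No

Ancestors of H: {C, D, H, I}.
A is not in that set, so it is not an ancestor of H.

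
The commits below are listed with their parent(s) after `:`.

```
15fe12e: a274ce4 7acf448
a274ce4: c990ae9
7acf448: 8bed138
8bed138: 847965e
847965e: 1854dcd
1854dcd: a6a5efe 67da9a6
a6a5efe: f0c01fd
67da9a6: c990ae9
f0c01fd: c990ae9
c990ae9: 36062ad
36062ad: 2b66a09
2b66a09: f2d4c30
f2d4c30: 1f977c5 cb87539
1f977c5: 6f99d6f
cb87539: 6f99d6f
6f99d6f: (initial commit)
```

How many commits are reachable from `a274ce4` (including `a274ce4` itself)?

8

Walking parent pointers from a274ce4: reachable set = {1f977c5, 2b66a09, 36062ad, 6f99d6f, a274ce4, c990ae9, cb87539, f2d4c30}.
That is 8 commits.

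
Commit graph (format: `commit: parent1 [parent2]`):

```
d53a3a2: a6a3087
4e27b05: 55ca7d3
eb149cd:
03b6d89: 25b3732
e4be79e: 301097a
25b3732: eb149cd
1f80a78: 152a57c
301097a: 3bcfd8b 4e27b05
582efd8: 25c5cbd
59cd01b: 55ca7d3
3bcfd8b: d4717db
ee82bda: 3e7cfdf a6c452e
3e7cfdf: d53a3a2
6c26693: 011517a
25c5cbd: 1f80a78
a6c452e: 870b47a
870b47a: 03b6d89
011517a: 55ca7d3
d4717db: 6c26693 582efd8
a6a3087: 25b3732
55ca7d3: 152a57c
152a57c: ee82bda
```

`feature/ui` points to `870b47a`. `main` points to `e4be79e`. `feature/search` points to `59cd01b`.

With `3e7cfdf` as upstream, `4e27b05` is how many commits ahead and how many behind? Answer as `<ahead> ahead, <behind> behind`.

Reachable from 4e27b05: {03b6d89, 152a57c, 25b3732, 3e7cfdf, 4e27b05, 55ca7d3, 870b47a, a6a3087, a6c452e, d53a3a2, eb149cd, ee82bda}.
Reachable from 3e7cfdf: {25b3732, 3e7cfdf, a6a3087, d53a3a2, eb149cd}.
Only in 4e27b05's history (ahead): {03b6d89, 152a57c, 4e27b05, 55ca7d3, 870b47a, a6c452e, ee82bda} — 7.
Only in 3e7cfdf's history (behind): {} — 0.

7 ahead, 0 behind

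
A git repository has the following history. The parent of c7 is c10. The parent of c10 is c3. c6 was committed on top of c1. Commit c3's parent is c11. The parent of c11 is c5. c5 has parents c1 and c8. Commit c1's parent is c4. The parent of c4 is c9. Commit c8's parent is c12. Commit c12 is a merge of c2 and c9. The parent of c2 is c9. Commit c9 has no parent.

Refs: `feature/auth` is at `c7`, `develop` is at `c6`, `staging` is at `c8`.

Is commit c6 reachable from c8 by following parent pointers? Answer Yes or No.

Ancestors of c8: {c12, c2, c8, c9}.
c6 is not in that set, so it is not an ancestor of c8.

No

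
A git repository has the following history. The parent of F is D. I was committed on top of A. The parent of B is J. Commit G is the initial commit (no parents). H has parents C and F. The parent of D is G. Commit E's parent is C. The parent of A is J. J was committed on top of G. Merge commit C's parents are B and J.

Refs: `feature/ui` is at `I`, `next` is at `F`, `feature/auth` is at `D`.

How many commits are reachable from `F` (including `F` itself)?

3

Walking parent pointers from F: reachable set = {D, F, G}.
That is 3 commits.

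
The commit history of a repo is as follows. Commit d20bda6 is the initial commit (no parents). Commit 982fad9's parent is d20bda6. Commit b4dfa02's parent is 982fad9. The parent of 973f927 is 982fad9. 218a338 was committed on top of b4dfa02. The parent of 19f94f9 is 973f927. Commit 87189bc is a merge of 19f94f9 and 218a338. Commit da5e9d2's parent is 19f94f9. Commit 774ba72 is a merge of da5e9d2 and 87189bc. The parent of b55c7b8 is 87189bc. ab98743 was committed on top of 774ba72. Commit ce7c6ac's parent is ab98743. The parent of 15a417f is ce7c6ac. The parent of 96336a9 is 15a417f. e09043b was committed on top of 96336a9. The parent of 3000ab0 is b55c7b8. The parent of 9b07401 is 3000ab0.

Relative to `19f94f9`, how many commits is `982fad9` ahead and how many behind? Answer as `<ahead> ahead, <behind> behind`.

Reachable from 982fad9: {982fad9, d20bda6}.
Reachable from 19f94f9: {19f94f9, 973f927, 982fad9, d20bda6}.
Only in 982fad9's history (ahead): {} — 0.
Only in 19f94f9's history (behind): {19f94f9, 973f927} — 2.

0 ahead, 2 behind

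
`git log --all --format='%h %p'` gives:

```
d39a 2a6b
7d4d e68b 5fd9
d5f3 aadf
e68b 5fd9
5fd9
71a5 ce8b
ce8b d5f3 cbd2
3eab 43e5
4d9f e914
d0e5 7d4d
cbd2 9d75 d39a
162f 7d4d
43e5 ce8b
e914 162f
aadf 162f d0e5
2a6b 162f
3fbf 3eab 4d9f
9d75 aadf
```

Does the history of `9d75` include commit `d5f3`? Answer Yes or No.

Ancestors of 9d75: {162f, 5fd9, 7d4d, 9d75, aadf, d0e5, e68b}.
d5f3 is not in that set, so it is not an ancestor of 9d75.

No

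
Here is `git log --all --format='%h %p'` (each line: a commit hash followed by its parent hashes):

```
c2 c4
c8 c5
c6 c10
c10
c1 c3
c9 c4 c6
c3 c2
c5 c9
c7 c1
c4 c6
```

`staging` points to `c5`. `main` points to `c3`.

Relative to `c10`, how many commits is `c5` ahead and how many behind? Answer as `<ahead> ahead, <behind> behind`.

4 ahead, 0 behind

Reachable from c5: {c10, c4, c5, c6, c9}.
Reachable from c10: {c10}.
Only in c5's history (ahead): {c4, c5, c6, c9} — 4.
Only in c10's history (behind): {} — 0.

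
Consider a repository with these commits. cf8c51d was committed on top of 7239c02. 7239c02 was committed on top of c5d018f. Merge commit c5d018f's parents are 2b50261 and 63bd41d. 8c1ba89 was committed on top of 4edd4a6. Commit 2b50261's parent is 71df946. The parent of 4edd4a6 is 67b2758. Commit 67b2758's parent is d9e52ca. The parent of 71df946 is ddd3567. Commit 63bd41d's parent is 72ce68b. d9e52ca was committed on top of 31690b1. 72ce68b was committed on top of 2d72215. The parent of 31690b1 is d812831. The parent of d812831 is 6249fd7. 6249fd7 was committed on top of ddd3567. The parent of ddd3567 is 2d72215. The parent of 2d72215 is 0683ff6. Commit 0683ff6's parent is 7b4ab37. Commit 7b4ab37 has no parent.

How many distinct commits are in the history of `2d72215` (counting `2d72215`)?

3

Walking parent pointers from 2d72215: reachable set = {0683ff6, 2d72215, 7b4ab37}.
That is 3 commits.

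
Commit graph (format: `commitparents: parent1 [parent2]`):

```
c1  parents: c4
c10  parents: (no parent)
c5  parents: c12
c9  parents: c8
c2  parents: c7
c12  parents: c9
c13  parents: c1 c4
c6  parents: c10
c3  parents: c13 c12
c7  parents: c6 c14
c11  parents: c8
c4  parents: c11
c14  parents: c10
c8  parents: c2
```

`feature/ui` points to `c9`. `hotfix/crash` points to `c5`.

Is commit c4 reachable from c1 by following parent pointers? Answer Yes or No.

Ancestors of c1 (commits reachable by following parents): {c1, c10, c11, c14, c2, c4, c6, c7, c8}.
c4 is in that set, so it is an ancestor of c1.

Yes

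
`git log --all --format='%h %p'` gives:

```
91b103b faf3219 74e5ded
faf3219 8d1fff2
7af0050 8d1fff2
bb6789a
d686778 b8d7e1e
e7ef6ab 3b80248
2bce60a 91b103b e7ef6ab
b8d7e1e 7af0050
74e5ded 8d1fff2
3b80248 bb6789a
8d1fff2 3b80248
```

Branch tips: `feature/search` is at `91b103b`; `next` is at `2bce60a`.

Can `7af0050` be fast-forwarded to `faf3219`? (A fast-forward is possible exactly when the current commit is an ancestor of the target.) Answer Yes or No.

A fast-forward from 7af0050 to faf3219 is possible iff 7af0050 is an ancestor of faf3219.
Ancestors of faf3219: {3b80248, 8d1fff2, bb6789a, faf3219}.
7af0050 is not among them, so fast-forward is not possible.

No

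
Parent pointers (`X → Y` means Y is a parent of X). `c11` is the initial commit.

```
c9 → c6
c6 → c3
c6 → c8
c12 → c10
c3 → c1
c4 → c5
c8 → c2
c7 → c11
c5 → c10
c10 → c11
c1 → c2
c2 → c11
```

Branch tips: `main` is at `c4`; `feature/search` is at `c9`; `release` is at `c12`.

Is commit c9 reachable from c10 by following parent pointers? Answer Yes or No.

No

Ancestors of c10: {c10, c11}.
c9 is not in that set, so it is not an ancestor of c10.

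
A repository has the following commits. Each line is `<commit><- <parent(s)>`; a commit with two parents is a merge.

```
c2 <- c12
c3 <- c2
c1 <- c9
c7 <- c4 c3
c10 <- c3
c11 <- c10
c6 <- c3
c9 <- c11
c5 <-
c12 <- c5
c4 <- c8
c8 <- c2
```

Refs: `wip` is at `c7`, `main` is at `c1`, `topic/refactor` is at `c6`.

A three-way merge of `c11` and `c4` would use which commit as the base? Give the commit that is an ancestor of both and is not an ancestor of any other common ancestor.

c2

Ancestors of c11: {c10, c11, c12, c2, c3, c5}.
Ancestors of c4: {c12, c2, c4, c5, c8}.
Common ancestors: {c12, c2, c5}.
Among these, c2 is not an ancestor of any other common ancestor — it is the merge base.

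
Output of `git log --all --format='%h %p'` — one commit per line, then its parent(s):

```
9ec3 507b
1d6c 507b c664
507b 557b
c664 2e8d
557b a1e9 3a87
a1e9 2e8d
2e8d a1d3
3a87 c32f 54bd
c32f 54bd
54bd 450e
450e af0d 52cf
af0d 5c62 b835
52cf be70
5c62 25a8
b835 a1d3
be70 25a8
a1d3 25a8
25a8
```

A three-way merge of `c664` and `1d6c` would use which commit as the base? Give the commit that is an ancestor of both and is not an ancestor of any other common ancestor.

c664

Ancestors of c664: {25a8, 2e8d, a1d3, c664}.
Ancestors of 1d6c: {1d6c, 25a8, 2e8d, 3a87, 450e, 507b, 52cf, 54bd, 557b, 5c62, a1d3, a1e9, af0d, b835, be70, c32f, c664}.
Common ancestors: {25a8, 2e8d, a1d3, c664}.
Among these, c664 is not an ancestor of any other common ancestor — it is the merge base.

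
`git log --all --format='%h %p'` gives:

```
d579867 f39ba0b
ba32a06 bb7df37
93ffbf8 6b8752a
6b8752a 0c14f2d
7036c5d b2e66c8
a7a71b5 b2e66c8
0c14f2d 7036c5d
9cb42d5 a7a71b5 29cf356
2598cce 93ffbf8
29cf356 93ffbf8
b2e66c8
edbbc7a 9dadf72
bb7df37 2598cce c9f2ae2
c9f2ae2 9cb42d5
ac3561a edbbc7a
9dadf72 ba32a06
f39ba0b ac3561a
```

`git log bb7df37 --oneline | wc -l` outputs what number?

11

Walking parent pointers from bb7df37: reachable set = {0c14f2d, 2598cce, 29cf356, 6b8752a, 7036c5d, 93ffbf8, 9cb42d5, a7a71b5, b2e66c8, bb7df37, c9f2ae2}.
That is 11 commits.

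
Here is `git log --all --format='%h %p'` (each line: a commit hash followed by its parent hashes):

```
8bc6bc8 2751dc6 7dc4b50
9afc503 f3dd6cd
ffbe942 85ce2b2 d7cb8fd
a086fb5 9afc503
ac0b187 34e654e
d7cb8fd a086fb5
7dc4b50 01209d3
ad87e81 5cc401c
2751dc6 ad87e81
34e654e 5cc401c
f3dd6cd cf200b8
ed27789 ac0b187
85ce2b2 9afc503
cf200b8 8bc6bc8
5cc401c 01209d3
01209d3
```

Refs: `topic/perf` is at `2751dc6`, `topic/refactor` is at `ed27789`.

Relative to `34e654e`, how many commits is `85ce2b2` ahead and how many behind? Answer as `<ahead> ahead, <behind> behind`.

Reachable from 85ce2b2: {01209d3, 2751dc6, 5cc401c, 7dc4b50, 85ce2b2, 8bc6bc8, 9afc503, ad87e81, cf200b8, f3dd6cd}.
Reachable from 34e654e: {01209d3, 34e654e, 5cc401c}.
Only in 85ce2b2's history (ahead): {2751dc6, 7dc4b50, 85ce2b2, 8bc6bc8, 9afc503, ad87e81, cf200b8, f3dd6cd} — 8.
Only in 34e654e's history (behind): {34e654e} — 1.

8 ahead, 1 behind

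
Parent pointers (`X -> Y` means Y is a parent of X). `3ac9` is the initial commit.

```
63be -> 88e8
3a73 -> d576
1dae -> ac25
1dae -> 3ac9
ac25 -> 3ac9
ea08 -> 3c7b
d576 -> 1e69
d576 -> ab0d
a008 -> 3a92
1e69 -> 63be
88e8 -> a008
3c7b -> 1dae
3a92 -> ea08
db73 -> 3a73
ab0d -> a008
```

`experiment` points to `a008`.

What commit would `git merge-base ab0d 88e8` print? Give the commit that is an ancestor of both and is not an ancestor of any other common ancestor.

a008

Ancestors of ab0d: {1dae, 3a92, 3ac9, 3c7b, a008, ab0d, ac25, ea08}.
Ancestors of 88e8: {1dae, 3a92, 3ac9, 3c7b, 88e8, a008, ac25, ea08}.
Common ancestors: {1dae, 3a92, 3ac9, 3c7b, a008, ac25, ea08}.
Among these, a008 is not an ancestor of any other common ancestor — it is the merge base.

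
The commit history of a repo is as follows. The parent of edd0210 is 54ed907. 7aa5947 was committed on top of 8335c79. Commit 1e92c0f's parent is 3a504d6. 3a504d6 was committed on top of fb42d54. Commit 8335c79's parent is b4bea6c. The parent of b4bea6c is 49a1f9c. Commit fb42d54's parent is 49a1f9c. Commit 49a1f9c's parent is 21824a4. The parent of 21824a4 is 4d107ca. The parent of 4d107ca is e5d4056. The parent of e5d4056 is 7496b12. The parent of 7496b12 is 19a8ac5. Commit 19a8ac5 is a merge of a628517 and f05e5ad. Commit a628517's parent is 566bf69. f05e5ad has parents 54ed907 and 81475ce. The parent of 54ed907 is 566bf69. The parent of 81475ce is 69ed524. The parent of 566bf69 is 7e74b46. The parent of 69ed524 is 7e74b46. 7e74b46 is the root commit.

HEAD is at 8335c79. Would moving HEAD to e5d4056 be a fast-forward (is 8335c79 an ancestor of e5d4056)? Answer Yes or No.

A fast-forward from 8335c79 to e5d4056 is possible iff 8335c79 is an ancestor of e5d4056.
Ancestors of e5d4056: {19a8ac5, 54ed907, 566bf69, 69ed524, 7496b12, 7e74b46, 81475ce, a628517, e5d4056, f05e5ad}.
8335c79 is not among them, so fast-forward is not possible.

No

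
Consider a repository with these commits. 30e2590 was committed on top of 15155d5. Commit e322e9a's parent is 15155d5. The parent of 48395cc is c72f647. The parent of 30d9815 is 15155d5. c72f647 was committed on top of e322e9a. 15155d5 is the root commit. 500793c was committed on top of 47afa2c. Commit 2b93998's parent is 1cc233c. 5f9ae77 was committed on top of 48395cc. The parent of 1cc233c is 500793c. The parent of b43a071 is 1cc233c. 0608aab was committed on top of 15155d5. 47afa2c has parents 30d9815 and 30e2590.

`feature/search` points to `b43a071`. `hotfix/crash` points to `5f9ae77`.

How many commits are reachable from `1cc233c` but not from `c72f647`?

5

Reachable from 1cc233c: {15155d5, 1cc233c, 30d9815, 30e2590, 47afa2c, 500793c}.
Reachable from c72f647: {15155d5, c72f647, e322e9a}.
In 1cc233c's history but not c72f647's: {1cc233c, 30d9815, 30e2590, 47afa2c, 500793c} — 5 commits.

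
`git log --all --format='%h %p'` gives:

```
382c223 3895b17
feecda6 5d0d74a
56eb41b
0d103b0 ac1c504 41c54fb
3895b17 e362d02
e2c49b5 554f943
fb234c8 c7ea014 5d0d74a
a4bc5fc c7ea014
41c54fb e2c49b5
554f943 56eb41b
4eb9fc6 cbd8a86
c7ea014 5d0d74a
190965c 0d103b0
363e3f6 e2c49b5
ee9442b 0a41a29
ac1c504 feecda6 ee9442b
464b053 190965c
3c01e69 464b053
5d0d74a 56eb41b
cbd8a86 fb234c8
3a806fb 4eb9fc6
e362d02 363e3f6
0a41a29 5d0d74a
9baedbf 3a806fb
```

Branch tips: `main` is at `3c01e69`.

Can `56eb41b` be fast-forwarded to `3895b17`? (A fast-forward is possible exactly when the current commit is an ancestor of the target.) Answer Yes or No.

A fast-forward from 56eb41b to 3895b17 is possible iff 56eb41b is an ancestor of 3895b17.
Ancestors of 3895b17: {363e3f6, 3895b17, 554f943, 56eb41b, e2c49b5, e362d02}.
56eb41b is among them, so fast-forward is possible.

Yes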